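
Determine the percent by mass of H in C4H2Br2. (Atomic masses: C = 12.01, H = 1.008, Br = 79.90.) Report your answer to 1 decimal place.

1.0%

Molar mass = 4(12.01) + 2(1.008) + 2(79.90) = 209.856 g/mol
Mass of H per mole = 2 × 1.008 = 2.016 g
% H = 2.016 / 209.856 × 100 = 1.0%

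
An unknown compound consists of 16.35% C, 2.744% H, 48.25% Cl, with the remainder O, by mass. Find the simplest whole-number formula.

Assume 100 g: 16.35 g C, 2.744 g H, 48.25 g Cl, 32.656 g O.
Moles — C: 16.35 / 12.01 = 1.361 mol; H: 2.744 / 1.008 = 2.722 mol; Cl: 48.25 / 35.45 = 1.361 mol; O: 32.656 / 16.00 = 2.041 mol
Smallest is Cl at 1.361 mol; normalising gives C 1.000, H 2.000, Cl 1.000, O 1.500
Scaling by 2: C 2.00, H 4.00, Cl 2.00, O 3.00 → C2H4Cl2O3

C2H4Cl2O3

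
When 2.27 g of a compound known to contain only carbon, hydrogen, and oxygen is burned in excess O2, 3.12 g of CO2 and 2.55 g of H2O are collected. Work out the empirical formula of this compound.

CH4O

mol C = 3.12 / 44.01 = 0.07089; mass C = 0.07089 × 12.01 = 0.8514 g
mol H = 2 × (2.55 / 18.02) = 0.2830; mass H = 0.2830 × 1.008 = 0.2853 g
mass O = 2.27 − (1.137) = 1.133 g → mol O = 0.07083
Divide by the smallest (0.07083 mol O): C 1.001, H 3.996, O 1.000
→ CH4O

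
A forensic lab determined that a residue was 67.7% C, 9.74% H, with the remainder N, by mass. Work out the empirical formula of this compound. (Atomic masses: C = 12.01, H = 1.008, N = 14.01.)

C7H12N2

Assume 100 g: 67.7 g C, 9.74 g H, 22.56 g N.
Moles — C: 67.7 / 12.01 = 5.637 mol; H: 9.74 / 1.008 = 9.663 mol; N: 22.56 / 14.01 = 1.61 mol
Divide by the smallest (1.61 mol N): C 3.501, H 6.001, N 1.000
Scaling by 2: C 7.00, H 12.00, N 2.00 → C7H12N2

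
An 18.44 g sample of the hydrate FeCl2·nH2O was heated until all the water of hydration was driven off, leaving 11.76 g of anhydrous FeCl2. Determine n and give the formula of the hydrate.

FeCl2·4H2O

Mass of water lost = 18.44 − 11.76 = 6.68 g → 6.68 / 18.02 = 0.3707 mol H2O
Molar mass of FeCl2 = 126.75 g/mol → mol FeCl2 = 11.76 / 126.75 = 0.09278
n = 0.3707 / 0.09278 = 4.00 ≈ 4 → FeCl2·4H2O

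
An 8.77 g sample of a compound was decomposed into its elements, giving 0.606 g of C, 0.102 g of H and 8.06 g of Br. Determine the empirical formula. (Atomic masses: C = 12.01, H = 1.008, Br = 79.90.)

CH2Br2

n(C) = 0.606/12.01 = 0.05046, n(H) = 0.102/1.008 = 0.1012, n(Br) = 8.06/79.90 = 0.1009
Ratios (÷ 0.05046): C 1.000, H 2.005, Br 1.999
≈ 1:2:2 → CH2Br2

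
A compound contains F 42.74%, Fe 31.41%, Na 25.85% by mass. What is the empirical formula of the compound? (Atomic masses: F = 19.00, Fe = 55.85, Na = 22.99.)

Assume 100 g: 42.74 g F, 31.41 g Fe, 25.85 g Na.
n(F) = 42.74/19.00 = 2.249, n(Fe) = 31.41/55.85 = 0.5624, n(Na) = 25.85/22.99 = 1.124
Ratios (÷ 0.5624): F 4.000, Fe 1.000, Na 1.999
→ F4FeNa2

F4FeNa2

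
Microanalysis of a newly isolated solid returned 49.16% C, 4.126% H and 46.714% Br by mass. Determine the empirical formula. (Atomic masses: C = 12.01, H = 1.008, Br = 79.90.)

C7H7Br

Assume 100 g: 49.16 g C, 4.126 g H, 46.714 g Br.
Moles — C: 49.16 / 12.01 = 4.093 mol; H: 4.126 / 1.008 = 4.093 mol; Br: 46.714 / 79.90 = 0.5847 mol
Divide by the smallest (0.5847 mol Br): C 7.001, H 7.001, Br 1.000
≈ 7:7:1 → C7H7Br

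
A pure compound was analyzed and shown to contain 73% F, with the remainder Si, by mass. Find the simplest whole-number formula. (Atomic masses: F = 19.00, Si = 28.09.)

F4Si

Assume 100 g: 73 g F, 27 g Si.
Moles — F: 73 / 19.00 = 3.842 mol; Si: 27 / 28.09 = 0.9612 mol
Smallest is Si at 0.9612 mol; normalising gives F 3.997, Si 1.000
Ratio ≈ 4:1, so the empirical formula is F4Si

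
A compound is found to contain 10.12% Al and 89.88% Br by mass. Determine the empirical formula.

Assume 100 g: 10.12 g Al, 89.88 g Br.
n(Al) = 10.12/26.98 = 0.3751, n(Br) = 89.88/79.90 = 1.125
Smallest is Al at 0.3751 mol; normalising gives Al 1.000, Br 2.999
Ratio ≈ 1:3, so the empirical formula is AlBr3

AlBr3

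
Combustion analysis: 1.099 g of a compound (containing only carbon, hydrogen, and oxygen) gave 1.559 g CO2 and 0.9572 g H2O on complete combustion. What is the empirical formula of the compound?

CH3O

mol C = 1.559 / 44.01 = 0.03542; mass C = 0.03542 × 12.01 = 0.4254 g
mol H = 2 × (0.9572 / 18.02) = 0.1062; mass H = 0.1062 × 1.008 = 0.1071 g
mass O = 1.099 − (0.5325) = 0.5665 g → mol O = 0.03540
Divide by the smallest (0.0354 mol O): C 1.001, H 3.001, O 1.000
≈ 1:3:1 → CH3O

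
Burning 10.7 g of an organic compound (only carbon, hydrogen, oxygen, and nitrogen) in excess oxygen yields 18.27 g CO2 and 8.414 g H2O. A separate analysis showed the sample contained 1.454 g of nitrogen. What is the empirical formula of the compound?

mol C = 18.27 / 44.01 = 0.4151; mass C = 0.4151 × 12.01 = 4.986 g
mol H = 2 × (8.414 / 18.02) = 0.9339; mass H = 0.9339 × 1.008 = 0.9413 g
mol N = 1.454 / 14.01 = 0.1038
mass O = 10.7 − (7.381) = 3.319 g → mol O = 0.2074
Ratios (÷ 0.1038): C 4.000, H 8.998, N 1.000, O 1.999
Ratio ≈ 4:9:1:2, so the empirical formula is C4H9NO2

C4H9NO2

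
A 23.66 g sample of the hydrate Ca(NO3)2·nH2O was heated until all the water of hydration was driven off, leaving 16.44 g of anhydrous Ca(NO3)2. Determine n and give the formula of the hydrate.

Mass of water lost = 23.66 − 16.44 = 7.22 g → 7.22 / 18.02 = 0.4007 mol H2O
Molar mass of Ca(NO3)2 = 164.10 g/mol → mol Ca(NO3)2 = 16.44 / 164.10 = 0.1002
n = 0.4007 / 0.1002 = 4.00 ≈ 4 → Ca(NO3)2·4H2O

Ca(NO3)2·4H2O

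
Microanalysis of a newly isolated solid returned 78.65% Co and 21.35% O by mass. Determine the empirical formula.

Assume 100 g: 78.65 g Co, 21.35 g O.
Co: 78.65 g ÷ 58.93 g/mol = 1.335 mol
O: 21.35 g ÷ 16.00 g/mol = 1.334 mol
Divide by the smallest (1.334 mol O): Co 1.000, O 1.000
Ratio ≈ 1:1, so the empirical formula is CoO

CoO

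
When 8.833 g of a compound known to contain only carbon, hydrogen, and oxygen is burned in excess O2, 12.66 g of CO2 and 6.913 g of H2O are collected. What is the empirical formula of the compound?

C3H8O3

mol C = 12.66 / 44.01 = 0.2877; mass C = 0.2877 × 12.01 = 3.455 g
mol H = 2 × (6.913 / 18.02) = 0.7673; mass H = 0.7673 × 1.008 = 0.7734 g
mass O = 8.833 − (4.228) = 4.605 g → mol O = 0.2878
Divide by the smallest (0.2877 mol C): C 1.000, H 2.667, O 1.000
Scaling by 3: C 3.00, H 8.00, O 3.00 → C3H8O3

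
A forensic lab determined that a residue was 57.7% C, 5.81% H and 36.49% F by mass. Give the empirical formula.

Assume 100 g: 57.7 g C, 5.81 g H, 36.49 g F.
n(C) = 57.7/12.01 = 4.804, n(H) = 5.81/1.008 = 5.764, n(F) = 36.49/19.00 = 1.921
Smallest is F at 1.921 mol; normalising gives C 2.502, H 3.001, F 1.000
Scaling by 2: C 5.00, H 6.00, F 2.00 → C5H6F2

C5H6F2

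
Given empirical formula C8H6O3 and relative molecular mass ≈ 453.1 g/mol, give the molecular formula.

C24H18O9

Empirical-formula mass = 150.13 g/mol
n = 453.1 / 150.13 = 3.02 ≈ 3
Molecular formula = (C8H6O3)3 = C24H18O9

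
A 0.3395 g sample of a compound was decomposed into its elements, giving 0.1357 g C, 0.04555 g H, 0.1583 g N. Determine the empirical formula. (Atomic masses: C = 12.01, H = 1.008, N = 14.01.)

CH4N

n(C) = 0.1357/12.01 = 0.0113, n(H) = 0.04555/1.008 = 0.04519, n(N) = 0.1583/14.01 = 0.0113
Ratios (÷ 0.0113): C 1.000, H 3.999, N 1.000
≈ 1:4:1 → CH4N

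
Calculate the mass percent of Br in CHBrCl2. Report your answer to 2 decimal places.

48.77%

Molar mass = 1(12.01) + 1(1.008) + 1(79.90) + 2(35.45) = 163.818 g/mol
Mass of Br per mole = 1 × 79.90 = 79.900 g
% Br = 79.900 / 163.818 × 100 = 48.77%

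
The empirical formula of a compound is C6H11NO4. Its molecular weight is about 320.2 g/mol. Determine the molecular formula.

C12H22N2O8

Empirical-formula mass = 161.16 g/mol
n = 320.2 / 161.16 = 1.99 ≈ 2
Molecular formula = (C6H11NO4)2 = C12H22N2O8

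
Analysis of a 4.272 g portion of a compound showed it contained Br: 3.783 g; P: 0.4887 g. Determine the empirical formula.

Br: 3.783 g ÷ 79.90 g/mol = 0.04735 mol
P: 0.4887 g ÷ 30.97 g/mol = 0.01578 mol
Divide by the smallest (0.01578 mol P): Br 3.000, P 1.000
→ Br3P

Br3P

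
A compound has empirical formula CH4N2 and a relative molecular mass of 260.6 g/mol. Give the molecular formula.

Empirical-formula mass = 44.06 g/mol
n = 260.6 / 44.06 = 5.91 ≈ 6
Molecular formula = (CH4N2)6 = C6H24N12

C6H24N12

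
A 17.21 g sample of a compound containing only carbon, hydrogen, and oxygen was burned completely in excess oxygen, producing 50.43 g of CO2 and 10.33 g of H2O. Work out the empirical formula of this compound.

mol C = 50.43 / 44.01 = 1.146; mass C = 1.146 × 12.01 = 13.76 g
mol H = 2 × (10.33 / 18.02) = 1.147; mass H = 1.147 × 1.008 = 1.156 g
mass O = 17.21 − (14.92) = 2.292 g → mol O = 0.1433
Divide by the smallest (0.1433 mol O): C 7.998, H 8.002, O 1.000
→ C8H8O

C8H8O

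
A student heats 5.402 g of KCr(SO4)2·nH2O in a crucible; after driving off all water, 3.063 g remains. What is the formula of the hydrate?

KCr(SO4)2·12H2O

Mass of water lost = 5.402 − 3.063 = 2.339 g → 2.339 / 18.02 = 0.1298 mol H2O
Molar mass of KCr(SO4)2 = 283.24 g/mol → mol KCr(SO4)2 = 3.063 / 283.24 = 0.01081
n = 0.1298 / 0.01081 = 12.00 ≈ 12 → KCr(SO4)2·12H2O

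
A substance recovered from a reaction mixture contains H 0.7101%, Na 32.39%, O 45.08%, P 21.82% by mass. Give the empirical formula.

Assume 100 g: 0.7101 g H, 32.39 g Na, 45.08 g O, 21.82 g P.
n(H) = 0.7101/1.008 = 0.7045, n(Na) = 32.39/22.99 = 1.409, n(O) = 45.08/16.00 = 2.817, n(P) = 21.82/30.97 = 0.7046
Divide by the smallest (0.7045 mol H): H 1.000, Na 2.000, O 3.999, P 1.000
≈ 1:2:4:1 → HNa2O4P

HNa2O4P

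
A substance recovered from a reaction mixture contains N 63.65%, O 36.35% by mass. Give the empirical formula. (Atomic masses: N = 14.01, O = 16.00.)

N2O

Assume 100 g: 63.65 g N, 36.35 g O.
Moles — N: 63.65 / 14.01 = 4.543 mol; O: 36.35 / 16.00 = 2.272 mol
Ratios (÷ 2.272): N 2.000, O 1.000
Ratio ≈ 2:1, so the empirical formula is N2O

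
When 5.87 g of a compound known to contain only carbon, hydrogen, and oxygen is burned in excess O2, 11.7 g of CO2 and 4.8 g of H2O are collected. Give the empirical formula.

C2H4O

mol C = 11.7 / 44.01 = 0.2658; mass C = 0.2658 × 12.01 = 3.193 g
mol H = 2 × (4.8 / 18.02) = 0.5327; mass H = 0.5327 × 1.008 = 0.5370 g
mass O = 5.87 − (3.730) = 2.140 g → mol O = 0.1338
Divide by the smallest (0.1338 mol O): C 1.988, H 3.983, O 1.000
Ratio ≈ 2:4:1, so the empirical formula is C2H4O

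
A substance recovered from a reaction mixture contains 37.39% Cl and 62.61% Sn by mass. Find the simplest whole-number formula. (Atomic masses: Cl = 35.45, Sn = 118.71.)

Assume 100 g: 37.39 g Cl, 62.61 g Sn.
Cl: 37.39 g ÷ 35.45 g/mol = 1.055 mol
Sn: 62.61 g ÷ 118.71 g/mol = 0.5274 mol
Smallest is Sn at 0.5274 mol; normalising gives Cl 2.000, Sn 1.000
Ratio ≈ 2:1, so the empirical formula is Cl2Sn

Cl2Sn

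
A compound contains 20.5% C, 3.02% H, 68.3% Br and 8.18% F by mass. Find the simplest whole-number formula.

C4H7Br2F

Assume 100 g: 20.5 g C, 3.02 g H, 68.3 g Br, 8.18 g F.
Moles — C: 20.5 / 12.01 = 1.707 mol; H: 3.02 / 1.008 = 2.996 mol; Br: 68.3 / 79.90 = 0.8548 mol; F: 8.18 / 19.00 = 0.4305 mol
Ratios (÷ 0.4305): C 3.965, H 6.959, Br 1.986, F 1.000
≈ 4:7:2:1 → C4H7Br2F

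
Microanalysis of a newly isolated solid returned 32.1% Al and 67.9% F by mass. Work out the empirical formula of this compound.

AlF3

Assume 100 g: 32.1 g Al, 67.9 g F.
Moles — Al: 32.1 / 26.98 = 1.19 mol; F: 67.9 / 19.00 = 3.574 mol
Smallest is Al at 1.19 mol; normalising gives Al 1.000, F 3.004
Ratio ≈ 1:3, so the empirical formula is AlF3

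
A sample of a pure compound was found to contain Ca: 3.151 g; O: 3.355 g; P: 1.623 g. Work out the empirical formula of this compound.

Ca3O8P2

Moles — Ca: 3.151 / 40.08 = 0.07862 mol; O: 3.355 / 16.00 = 0.2097 mol; P: 1.623 / 30.97 = 0.05241 mol
Ratios (÷ 0.05241): Ca 1.500, O 4.001, P 1.000
Scaling by 2: Ca 3.00, O 8.00, P 2.00 → Ca3O8P2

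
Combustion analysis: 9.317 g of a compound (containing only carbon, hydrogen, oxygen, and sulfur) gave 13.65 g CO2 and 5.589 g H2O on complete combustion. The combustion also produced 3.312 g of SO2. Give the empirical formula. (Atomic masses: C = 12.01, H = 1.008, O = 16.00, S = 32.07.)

C6H12O4S

mol C = 13.65 / 44.01 = 0.3102; mass C = 0.3102 × 12.01 = 3.725 g
mol H = 2 × (5.589 / 18.02) = 0.6203; mass H = 0.6203 × 1.008 = 0.6253 g
mol S = 3.312 / 64.07 = 0.05169; mass S = 1.658 g
mass O = 9.317 − (6.008) = 3.309 g → mol O = 0.2068
Ratios (÷ 0.05169): C 6.000, H 12.000, O 4.001, S 1.000
Ratio ≈ 6:12:4:1, so the empirical formula is C6H12O4S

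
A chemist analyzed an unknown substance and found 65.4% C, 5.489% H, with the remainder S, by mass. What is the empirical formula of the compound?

C6H6S

Assume 100 g: 65.4 g C, 5.489 g H, 29.111 g S.
n(C) = 65.4/12.01 = 5.445, n(H) = 5.489/1.008 = 5.445, n(S) = 29.111/32.07 = 0.9077
Ratios (÷ 0.9077): C 5.999, H 5.999, S 1.000
Ratio ≈ 6:6:1, so the empirical formula is C6H6S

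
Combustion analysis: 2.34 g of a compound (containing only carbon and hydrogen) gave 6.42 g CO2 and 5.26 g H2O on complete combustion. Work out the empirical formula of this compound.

mol C = 6.42 / 44.01 = 0.1459; mass C = 0.1459 × 12.01 = 1.752 g
mol H = 2 × (5.26 / 18.02) = 0.5838; mass H = 0.5838 × 1.008 = 0.5885 g
Divide by the smallest (0.1459 mol C): C 1.000, H 4.002
Ratio ≈ 1:4, so the empirical formula is CH4

CH4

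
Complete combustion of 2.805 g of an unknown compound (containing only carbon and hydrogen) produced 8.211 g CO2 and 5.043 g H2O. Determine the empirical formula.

CH3

mol C = 8.211 / 44.01 = 0.1866; mass C = 0.1866 × 12.01 = 2.241 g
mol H = 2 × (5.043 / 18.02) = 0.5597; mass H = 0.5597 × 1.008 = 0.5642 g
Divide by the smallest (0.1866 mol C): C 1.000, H 3.000
→ CH3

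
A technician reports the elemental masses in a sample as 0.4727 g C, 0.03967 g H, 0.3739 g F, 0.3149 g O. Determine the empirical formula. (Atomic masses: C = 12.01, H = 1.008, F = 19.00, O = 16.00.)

C2H2FO

n(C) = 0.4727/12.01 = 0.03936, n(H) = 0.03967/1.008 = 0.03936, n(F) = 0.3739/19.00 = 0.01968, n(O) = 0.3149/16.00 = 0.01968
Ratios (÷ 0.01968): C 2.000, H 2.000, F 1.000, O 1.000
→ C2H2FO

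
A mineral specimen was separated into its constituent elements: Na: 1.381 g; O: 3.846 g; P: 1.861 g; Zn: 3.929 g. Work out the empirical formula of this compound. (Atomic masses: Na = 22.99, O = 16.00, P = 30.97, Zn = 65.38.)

NaO4PZn

Na: 1.381 g ÷ 22.99 g/mol = 0.06007 mol
O: 3.846 g ÷ 16.00 g/mol = 0.2404 mol
P: 1.861 g ÷ 30.97 g/mol = 0.06009 mol
Zn: 3.929 g ÷ 65.38 g/mol = 0.06009 mol
Smallest is Na at 0.06007 mol; normalising gives Na 1.000, O 4.002, P 1.000, Zn 1.000
≈ 1:4:1:1 → NaO4PZn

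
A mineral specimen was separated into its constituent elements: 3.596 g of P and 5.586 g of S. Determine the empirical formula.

P2S3

n(P) = 3.596/30.97 = 0.1161, n(S) = 5.586/32.07 = 0.1742
Divide by the smallest (0.1161 mol P): P 1.000, S 1.500
Scaling by 2: P 2.00, S 3.00 → P2S3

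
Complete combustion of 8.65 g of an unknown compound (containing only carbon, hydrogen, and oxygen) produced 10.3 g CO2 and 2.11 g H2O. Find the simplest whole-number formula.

mol C = 10.3 / 44.01 = 0.2340; mass C = 0.2340 × 12.01 = 2.811 g
mol H = 2 × (2.11 / 18.02) = 0.2342; mass H = 0.2342 × 1.008 = 0.2361 g
mass O = 8.65 − (3.047) = 5.603 g → mol O = 0.3502
Ratios (÷ 0.234): C 1.000, H 1.001, O 1.496
×2: C 2.00, H 2.00, O 2.99 → C2H2O3

C2H2O3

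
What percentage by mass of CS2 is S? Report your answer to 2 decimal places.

84.23%

Molar mass = 1(12.01) + 2(32.07) = 76.150 g/mol
Mass of S per mole = 2 × 32.07 = 64.140 g
% S = 64.140 / 76.150 × 100 = 84.23%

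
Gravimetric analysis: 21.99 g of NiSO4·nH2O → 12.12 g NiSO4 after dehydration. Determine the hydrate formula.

NiSO4·7H2O

Mass of water lost = 21.99 − 12.12 = 9.87 g → 9.87 / 18.02 = 0.5477 mol H2O
Molar mass of NiSO4 = 154.76 g/mol → mol NiSO4 = 12.12 / 154.76 = 0.07831
n = 0.5477 / 0.07831 = 6.99 ≈ 7 → NiSO4·7H2O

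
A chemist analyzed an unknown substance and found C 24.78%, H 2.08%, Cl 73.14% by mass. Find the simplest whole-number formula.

Assume 100 g: 24.78 g C, 2.08 g H, 73.14 g Cl.
C: 24.78 g ÷ 12.01 g/mol = 2.063 mol
H: 2.08 g ÷ 1.008 g/mol = 2.063 mol
Cl: 73.14 g ÷ 35.45 g/mol = 2.063 mol
Smallest is Cl at 2.063 mol; normalising gives C 1.000, H 1.000, Cl 1.000
→ CHCl

CHCl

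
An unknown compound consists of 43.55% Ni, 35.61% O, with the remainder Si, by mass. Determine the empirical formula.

Assume 100 g: 43.55 g Ni, 35.61 g O, 20.84 g Si.
Moles — Ni: 43.55 / 58.69 = 0.742 mol; O: 35.61 / 16.00 = 2.226 mol; Si: 20.84 / 28.09 = 0.7419 mol
Ratios (÷ 0.7419): Ni 1.000, O 3.000, Si 1.000
≈ 1:3:1 → NiO3Si

NiO3Si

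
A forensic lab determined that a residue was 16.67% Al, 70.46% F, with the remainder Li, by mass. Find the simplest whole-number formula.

AlF6Li3

Assume 100 g: 16.67 g Al, 70.46 g F, 12.87 g Li.
Al: 16.67 g ÷ 26.98 g/mol = 0.6179 mol
F: 70.46 g ÷ 19.00 g/mol = 3.708 mol
Li: 12.87 g ÷ 6.94 g/mol = 1.854 mol
Smallest is Al at 0.6179 mol; normalising gives Al 1.000, F 6.002, Li 3.001
Ratio ≈ 1:6:3, so the empirical formula is AlF6Li3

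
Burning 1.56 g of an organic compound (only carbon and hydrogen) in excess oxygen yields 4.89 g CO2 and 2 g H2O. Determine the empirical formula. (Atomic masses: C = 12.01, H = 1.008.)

mol C = 4.89 / 44.01 = 0.1111; mass C = 0.1111 × 12.01 = 1.334 g
mol H = 2 × (2 / 18.02) = 0.2220; mass H = 0.2220 × 1.008 = 0.2238 g
Divide by the smallest (0.1111 mol C): C 1.000, H 1.998
→ CH2

CH2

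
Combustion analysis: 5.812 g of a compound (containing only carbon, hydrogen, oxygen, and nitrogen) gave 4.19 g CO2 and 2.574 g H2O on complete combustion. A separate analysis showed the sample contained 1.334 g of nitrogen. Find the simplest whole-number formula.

CH3NO2

mol C = 4.19 / 44.01 = 0.09521; mass C = 0.09521 × 12.01 = 1.143 g
mol H = 2 × (2.574 / 18.02) = 0.2857; mass H = 0.2857 × 1.008 = 0.2880 g
mol N = 1.334 / 14.01 = 0.09522
mass O = 5.812 − (2.765) = 3.047 g → mol O = 0.1904
Divide by the smallest (0.09521 mol C): C 1.000, H 3.001, N 1.000, O 2.000
Ratio ≈ 1:3:1:2, so the empirical formula is CH3NO2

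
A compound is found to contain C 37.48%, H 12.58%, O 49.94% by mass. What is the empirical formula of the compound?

Assume 100 g: 37.48 g C, 12.58 g H, 49.94 g O.
Moles — C: 37.48 / 12.01 = 3.121 mol; H: 12.58 / 1.008 = 12.48 mol; O: 49.94 / 16.00 = 3.121 mol
Divide by the smallest (3.121 mol C): C 1.000, H 3.999, O 1.000
→ CH4O

CH4O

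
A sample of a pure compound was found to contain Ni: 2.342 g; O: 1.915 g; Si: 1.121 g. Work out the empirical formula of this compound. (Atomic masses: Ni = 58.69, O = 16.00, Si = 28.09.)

NiO3Si

Moles — Ni: 2.342 / 58.69 = 0.0399 mol; O: 1.915 / 16.00 = 0.1197 mol; Si: 1.121 / 28.09 = 0.03991 mol
Divide by the smallest (0.0399 mol Ni): Ni 1.000, O 2.999, Si 1.000
Ratio ≈ 1:3:1, so the empirical formula is NiO3Si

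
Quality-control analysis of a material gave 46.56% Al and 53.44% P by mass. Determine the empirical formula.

AlP

Assume 100 g: 46.56 g Al, 53.44 g P.
Moles — Al: 46.56 / 26.98 = 1.726 mol; P: 53.44 / 30.97 = 1.726 mol
Ratios (÷ 1.726): Al 1.000, P 1.000
→ AlP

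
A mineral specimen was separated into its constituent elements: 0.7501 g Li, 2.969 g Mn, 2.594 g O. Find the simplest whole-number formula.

n(Li) = 0.7501/6.94 = 0.1081, n(Mn) = 2.969/54.94 = 0.05404, n(O) = 2.594/16.00 = 0.1621
Ratios (÷ 0.05404): Li 2.000, Mn 1.000, O 3.000
≈ 2:1:3 → Li2MnO3

Li2MnO3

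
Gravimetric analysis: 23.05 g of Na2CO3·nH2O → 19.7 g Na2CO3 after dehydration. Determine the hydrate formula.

Na2CO3·H2O

Mass of water lost = 23.05 − 19.7 = 3.35 g → 3.35 / 18.02 = 0.1859 mol H2O
Molar mass of Na2CO3 = 105.99 g/mol → mol Na2CO3 = 19.7 / 105.99 = 0.1859
n = 0.1859 / 0.1859 = 1.00 ≈ 1 → Na2CO3·H2O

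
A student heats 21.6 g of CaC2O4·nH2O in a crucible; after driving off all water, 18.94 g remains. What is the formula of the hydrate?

CaC2O4·H2O

Mass of water lost = 21.6 − 18.94 = 2.66 g → 2.66 / 18.02 = 0.1476 mol H2O
Molar mass of CaC2O4 = 128.10 g/mol → mol CaC2O4 = 18.94 / 128.10 = 0.1479
n = 0.1476 / 0.1479 = 1.00 ≈ 1 → CaC2O4·H2O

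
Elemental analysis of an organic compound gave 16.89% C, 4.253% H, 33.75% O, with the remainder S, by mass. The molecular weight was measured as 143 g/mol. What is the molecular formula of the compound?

C2H6O3S2

Assume 100 g: 16.89 g C, 4.253 g H, 33.75 g O, 45.107 g S.
Moles — C: 16.89 / 12.01 = 1.406 mol; H: 4.253 / 1.008 = 4.219 mol; O: 33.75 / 16.00 = 2.109 mol; S: 45.107 / 32.07 = 1.407 mol
Ratios (÷ 1.406): C 1.000, H 3.000, O 1.500, S 1.000
Multiply by 2: C 2.00, H 6.00, O 3.00, S 2.00 → C2H6O3S2
Empirical-formula mass = 142.21 g/mol
n = 143 / 142.21 = 1.01 ≈ 1
Molecular formula = empirical formula = C2H6O3S2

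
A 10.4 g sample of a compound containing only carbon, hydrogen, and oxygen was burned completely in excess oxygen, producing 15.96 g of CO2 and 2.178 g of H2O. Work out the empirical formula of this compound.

mol C = 15.96 / 44.01 = 0.3626; mass C = 0.3626 × 12.01 = 4.355 g
mol H = 2 × (2.178 / 18.02) = 0.2417; mass H = 0.2417 × 1.008 = 0.2437 g
mass O = 10.4 − (4.599) = 5.801 g → mol O = 0.3626
Smallest is H at 0.2417 mol; normalising gives C 1.500, H 1.000, O 1.500
Scaling by 2: C 3.00, H 2.00, O 3.00 → C3H2O3

C3H2O3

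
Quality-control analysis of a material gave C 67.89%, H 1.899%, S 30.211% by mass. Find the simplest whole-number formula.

Assume 100 g: 67.89 g C, 1.899 g H, 30.211 g S.
Moles — C: 67.89 / 12.01 = 5.653 mol; H: 1.899 / 1.008 = 1.884 mol; S: 30.211 / 32.07 = 0.942 mol
Divide by the smallest (0.942 mol S): C 6.001, H 2.000, S 1.000
≈ 6:2:1 → C6H2S

C6H2S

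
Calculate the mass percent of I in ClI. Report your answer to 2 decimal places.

78.16%

Molar mass = 1(35.45) + 1(126.90) = 162.350 g/mol
Mass of I per mole = 1 × 126.90 = 126.900 g
% I = 126.900 / 162.350 × 100 = 78.16%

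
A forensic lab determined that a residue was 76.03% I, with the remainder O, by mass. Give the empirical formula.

Assume 100 g: 76.03 g I, 23.97 g O.
Moles — I: 76.03 / 126.90 = 0.5991 mol; O: 23.97 / 16.00 = 1.498 mol
Divide by the smallest (0.5991 mol I): I 1.000, O 2.500
Multiply by 2: I 2.00, O 5.00 → I2O5

I2O5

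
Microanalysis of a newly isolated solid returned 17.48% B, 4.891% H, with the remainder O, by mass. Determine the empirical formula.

BH3O3

Assume 100 g: 17.48 g B, 4.891 g H, 77.629 g O.
Moles — B: 17.48 / 10.81 = 1.617 mol; H: 4.891 / 1.008 = 4.852 mol; O: 77.629 / 16.00 = 4.852 mol
Smallest is B at 1.617 mol; normalising gives B 1.000, H 3.001, O 3.000
Ratio ≈ 1:3:3, so the empirical formula is BH3O3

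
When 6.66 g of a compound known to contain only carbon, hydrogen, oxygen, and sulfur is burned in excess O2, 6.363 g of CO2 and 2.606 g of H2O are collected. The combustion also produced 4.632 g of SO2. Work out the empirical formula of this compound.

C2H4O2S

mol C = 6.363 / 44.01 = 0.1446; mass C = 0.1446 × 12.01 = 1.736 g
mol H = 2 × (2.606 / 18.02) = 0.2892; mass H = 0.2892 × 1.008 = 0.2915 g
mol S = 4.632 / 64.07 = 0.07230; mass S = 2.319 g
mass O = 6.66 − (4.346) = 2.314 g → mol O = 0.1446
Divide by the smallest (0.0723 mol S): C 2.000, H 4.001, O 2.000, S 1.000
≈ 2:4:2:1 → C2H4O2S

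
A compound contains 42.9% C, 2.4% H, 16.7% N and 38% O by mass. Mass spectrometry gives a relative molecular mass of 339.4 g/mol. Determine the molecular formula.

Assume 100 g: 42.9 g C, 2.4 g H, 16.7 g N, 38 g O.
n(C) = 42.9/12.01 = 3.572, n(H) = 2.4/1.008 = 2.381, n(N) = 16.7/14.01 = 1.192, n(O) = 38/16.00 = 2.375
Divide by the smallest (1.192 mol N): C 2.997, H 1.997, N 1.000, O 1.992
→ C3H2NO2
Empirical-formula mass = 84.06 g/mol
n = 339.4 / 84.06 = 4.04 ≈ 4
Molecular formula = (C3H2NO2)×4 = C12H8N4O8

C12H8N4O8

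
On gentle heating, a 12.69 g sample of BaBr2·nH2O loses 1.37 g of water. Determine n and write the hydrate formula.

BaBr2·2H2O

Mass of anhydrous BaBr2 = 12.69 − 1.37 = 11.32 g
mol H2O = 1.37 / 18.02 = 0.07603
Molar mass of BaBr2 = 297.13 g/mol → mol BaBr2 = 11.32 / 297.13 = 0.0381
n = 0.07603 / 0.0381 = 2.00 ≈ 2 → BaBr2·2H2O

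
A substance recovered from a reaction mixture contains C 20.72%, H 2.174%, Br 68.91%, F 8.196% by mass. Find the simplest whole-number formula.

C4H5Br2F

Assume 100 g: 20.72 g C, 2.174 g H, 68.91 g Br, 8.196 g F.
C: 20.72 g ÷ 12.01 g/mol = 1.725 mol
H: 2.174 g ÷ 1.008 g/mol = 2.157 mol
Br: 68.91 g ÷ 79.90 g/mol = 0.8625 mol
F: 8.196 g ÷ 19.00 g/mol = 0.4314 mol
Smallest is F at 0.4314 mol; normalising gives C 3.999, H 5.000, Br 1.999, F 1.000
≈ 4:5:2:1 → C4H5Br2F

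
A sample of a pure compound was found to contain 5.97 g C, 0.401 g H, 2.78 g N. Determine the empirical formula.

C5H4N2

n(C) = 5.97/12.01 = 0.4971, n(H) = 0.401/1.008 = 0.3978, n(N) = 2.78/14.01 = 0.1984
Ratios (÷ 0.1984): C 2.505, H 2.005, N 1.000
×2: C 5.01, H 4.01, N 2.00 → C5H4N2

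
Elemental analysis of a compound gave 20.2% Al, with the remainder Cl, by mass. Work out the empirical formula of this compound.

AlCl3

Assume 100 g: 20.2 g Al, 79.8 g Cl.
n(Al) = 20.2/26.98 = 0.7487, n(Cl) = 79.8/35.45 = 2.251
Ratios (÷ 0.7487): Al 1.000, Cl 3.007
→ AlCl3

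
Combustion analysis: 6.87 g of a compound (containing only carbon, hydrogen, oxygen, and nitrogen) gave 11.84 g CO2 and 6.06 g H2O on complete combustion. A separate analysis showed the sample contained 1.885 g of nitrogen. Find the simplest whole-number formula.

C4H10N2O

mol C = 11.84 / 44.01 = 0.2690; mass C = 0.2690 × 12.01 = 3.231 g
mol H = 2 × (6.06 / 18.02) = 0.6726; mass H = 0.6726 × 1.008 = 0.6780 g
mol N = 1.885 / 14.01 = 0.1345
mass O = 6.87 − (5.794) = 1.076 g → mol O = 0.06725
Ratios (÷ 0.06725): C 4.000, H 10.001, N 2.001, O 1.000
Ratio ≈ 4:10:2:1, so the empirical formula is C4H10N2O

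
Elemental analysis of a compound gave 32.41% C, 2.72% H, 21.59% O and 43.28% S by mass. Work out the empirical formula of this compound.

Assume 100 g: 32.41 g C, 2.72 g H, 21.59 g O, 43.28 g S.
Moles — C: 32.41 / 12.01 = 2.699 mol; H: 2.72 / 1.008 = 2.698 mol; O: 21.59 / 16.00 = 1.349 mol; S: 43.28 / 32.07 = 1.35 mol
Divide by the smallest (1.349 mol O): C 2.000, H 2.000, O 1.000, S 1.000
Ratio ≈ 2:2:1:1, so the empirical formula is C2H2OS

C2H2OS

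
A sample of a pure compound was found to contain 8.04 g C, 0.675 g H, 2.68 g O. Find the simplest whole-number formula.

C: 8.04 g ÷ 12.01 g/mol = 0.6694 mol
H: 0.675 g ÷ 1.008 g/mol = 0.6696 mol
O: 2.68 g ÷ 16.00 g/mol = 0.1675 mol
Ratios (÷ 0.1675): C 3.997, H 3.998, O 1.000
≈ 4:4:1 → C4H4O

C4H4O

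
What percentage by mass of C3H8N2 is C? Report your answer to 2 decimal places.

49.96%

Molar mass = 3(12.01) + 8(1.008) + 2(14.01) = 72.114 g/mol
Mass of C per mole = 3 × 12.01 = 36.030 g
% C = 36.030 / 72.114 × 100 = 49.96%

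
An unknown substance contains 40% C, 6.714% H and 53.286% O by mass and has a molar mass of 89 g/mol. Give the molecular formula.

C3H6O3

Assume 100 g: 40 g C, 6.714 g H, 53.286 g O.
n(C) = 40/12.01 = 3.331, n(H) = 6.714/1.008 = 6.661, n(O) = 53.286/16.00 = 3.33
Divide by the smallest (3.33 mol O): C 1.000, H 2.000, O 1.000
≈ 1:2:1 → CH2O
Empirical-formula mass = 30.03 g/mol
n = 89 / 30.03 = 2.96 ≈ 3
Molecular formula = (CH2O)×3 = C3H6O3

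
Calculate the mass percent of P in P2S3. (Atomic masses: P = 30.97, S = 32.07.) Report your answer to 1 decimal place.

Molar mass = 2(30.97) + 3(32.07) = 158.150 g/mol
Mass of P per mole = 2 × 30.97 = 61.940 g
% P = 61.940 / 158.150 × 100 = 39.2%

39.2%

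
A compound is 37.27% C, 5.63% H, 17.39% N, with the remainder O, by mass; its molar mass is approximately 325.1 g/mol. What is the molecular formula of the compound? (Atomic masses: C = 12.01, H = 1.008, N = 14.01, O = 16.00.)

C10H18N4O8

Assume 100 g: 37.27 g C, 5.63 g H, 17.39 g N, 39.71 g O.
Moles — C: 37.27 / 12.01 = 3.103 mol; H: 5.63 / 1.008 = 5.585 mol; N: 17.39 / 14.01 = 1.241 mol; O: 39.71 / 16.00 = 2.482 mol
Ratios (÷ 1.241): C 2.500, H 4.500, N 1.000, O 1.999
Scaling by 2: C 5.00, H 9.00, N 2.00, O 4.00 → C5H9N2O4
Empirical-formula mass = 161.14 g/mol
n = 325.1 / 161.14 = 2.02 ≈ 2
Molecular formula = (C5H9N2O4)×2 = C10H18N4O8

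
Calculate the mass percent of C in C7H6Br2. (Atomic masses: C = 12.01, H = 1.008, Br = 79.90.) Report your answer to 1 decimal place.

33.6%

Molar mass = 7(12.01) + 6(1.008) + 2(79.90) = 249.918 g/mol
Mass of C per mole = 7 × 12.01 = 84.070 g
% C = 84.070 / 249.918 × 100 = 33.6%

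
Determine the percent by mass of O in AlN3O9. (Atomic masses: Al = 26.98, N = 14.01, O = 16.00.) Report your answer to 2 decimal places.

67.60%

Molar mass = 1(26.98) + 3(14.01) + 9(16.00) = 213.010 g/mol
Mass of O per mole = 9 × 16.00 = 144.000 g
% O = 144.000 / 213.010 × 100 = 67.60%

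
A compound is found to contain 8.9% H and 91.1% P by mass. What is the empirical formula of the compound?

H3P

Assume 100 g: 8.9 g H, 91.1 g P.
n(H) = 8.9/1.008 = 8.829, n(P) = 91.1/30.97 = 2.942
Ratios (÷ 2.942): H 3.002, P 1.000
→ H3P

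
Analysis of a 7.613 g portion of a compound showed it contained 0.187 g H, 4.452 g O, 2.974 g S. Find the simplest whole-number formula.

H2O3S

Moles — H: 0.187 / 1.008 = 0.1855 mol; O: 4.452 / 16.00 = 0.2782 mol; S: 2.974 / 32.07 = 0.09273 mol
Ratios (÷ 0.09273): H 2.001, O 3.000, S 1.000
→ H2O3S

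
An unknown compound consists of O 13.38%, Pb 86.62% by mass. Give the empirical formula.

O2Pb

Assume 100 g: 13.38 g O, 86.62 g Pb.
Moles — O: 13.38 / 16.00 = 0.8363 mol; Pb: 86.62 / 207.2 = 0.4181 mol
Ratios (÷ 0.4181): O 2.000, Pb 1.000
≈ 2:1 → O2Pb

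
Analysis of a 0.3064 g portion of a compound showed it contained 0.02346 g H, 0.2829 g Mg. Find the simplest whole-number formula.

H: 0.02346 g ÷ 1.008 g/mol = 0.02327 mol
Mg: 0.2829 g ÷ 24.31 g/mol = 0.01164 mol
Divide by the smallest (0.01164 mol Mg): H 2.000, Mg 1.000
≈ 2:1 → H2Mg

H2Mg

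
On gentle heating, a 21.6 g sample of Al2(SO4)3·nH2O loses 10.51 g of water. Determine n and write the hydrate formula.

Mass of anhydrous Al2(SO4)3 = 21.6 − 10.51 = 11.09 g
mol H2O = 10.51 / 18.02 = 0.5832
Molar mass of Al2(SO4)3 = 342.17 g/mol → mol Al2(SO4)3 = 11.09 / 342.17 = 0.03241
n = 0.5832 / 0.03241 = 18.00 ≈ 18 → Al2(SO4)3·18H2O

Al2(SO4)3·18H2O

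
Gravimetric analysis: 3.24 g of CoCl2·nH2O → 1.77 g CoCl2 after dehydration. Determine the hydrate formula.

CoCl2·6H2O

Mass of water lost = 3.24 − 1.77 = 1.47 g → 1.47 / 18.02 = 0.08158 mol H2O
Molar mass of CoCl2 = 129.83 g/mol → mol CoCl2 = 1.77 / 129.83 = 0.01363
n = 0.08158 / 0.01363 = 5.98 ≈ 6 → CoCl2·6H2O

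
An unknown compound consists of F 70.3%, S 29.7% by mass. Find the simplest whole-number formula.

Assume 100 g: 70.3 g F, 29.7 g S.
n(F) = 70.3/19.00 = 3.7, n(S) = 29.7/32.07 = 0.9261
Divide by the smallest (0.9261 mol S): F 3.995, S 1.000
→ F4S

F4S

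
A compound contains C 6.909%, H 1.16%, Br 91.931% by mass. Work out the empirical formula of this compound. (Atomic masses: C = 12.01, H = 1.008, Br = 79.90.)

CH2Br2

Assume 100 g: 6.909 g C, 1.16 g H, 91.931 g Br.
C: 6.909 g ÷ 12.01 g/mol = 0.5753 mol
H: 1.16 g ÷ 1.008 g/mol = 1.151 mol
Br: 91.931 g ÷ 79.90 g/mol = 1.151 mol
Ratios (÷ 0.5753): C 1.000, H 2.000, Br 2.000
Ratio ≈ 1:2:2, so the empirical formula is CH2Br2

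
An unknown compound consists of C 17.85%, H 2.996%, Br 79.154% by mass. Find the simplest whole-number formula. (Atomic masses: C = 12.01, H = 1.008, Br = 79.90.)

Assume 100 g: 17.85 g C, 2.996 g H, 79.154 g Br.
n(C) = 17.85/12.01 = 1.486, n(H) = 2.996/1.008 = 2.972, n(Br) = 79.154/79.90 = 0.9907
Divide by the smallest (0.9907 mol Br): C 1.500, H 3.000, Br 1.000
Scaling by 2: C 3.00, H 6.00, Br 2.00 → C3H6Br2

C3H6Br2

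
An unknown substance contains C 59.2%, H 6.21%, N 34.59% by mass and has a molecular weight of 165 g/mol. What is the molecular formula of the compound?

Assume 100 g: 59.2 g C, 6.21 g H, 34.59 g N.
n(C) = 59.2/12.01 = 4.929, n(H) = 6.21/1.008 = 6.161, n(N) = 34.59/14.01 = 2.469
Divide by the smallest (2.469 mol N): C 1.996, H 2.495, N 1.000
Multiply by 2: C 3.99, H 4.99, N 2.00 → C4H5N2
Empirical-formula mass = 81.10 g/mol
n = 165 / 81.10 = 2.03 ≈ 2
Molecular formula = (C4H5N2)×2 = C8H10N4

C8H10N4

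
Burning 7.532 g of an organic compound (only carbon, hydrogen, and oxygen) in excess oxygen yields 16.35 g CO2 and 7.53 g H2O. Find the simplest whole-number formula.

mol C = 16.35 / 44.01 = 0.3715; mass C = 0.3715 × 12.01 = 4.462 g
mol H = 2 × (7.53 / 18.02) = 0.8357; mass H = 0.8357 × 1.008 = 0.8424 g
mass O = 7.532 − (5.304) = 2.228 g → mol O = 0.1392
Divide by the smallest (0.1392 mol O): C 2.668, H 6.002, O 1.000
Scaling by 3: C 8.00, H 18.01, O 3.00 → C8H18O3

C8H18O3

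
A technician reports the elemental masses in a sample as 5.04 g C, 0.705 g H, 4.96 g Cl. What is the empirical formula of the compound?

C3H5Cl

Moles — C: 5.04 / 12.01 = 0.4197 mol; H: 0.705 / 1.008 = 0.6994 mol; Cl: 4.96 / 35.45 = 0.1399 mol
Ratios (÷ 0.1399): C 2.999, H 4.999, Cl 1.000
→ C3H5Cl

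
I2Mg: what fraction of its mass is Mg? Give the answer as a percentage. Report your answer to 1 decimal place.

Molar mass = 2(126.90) + 1(24.31) = 278.110 g/mol
Mass of Mg per mole = 1 × 24.31 = 24.310 g
% Mg = 24.310 / 278.110 × 100 = 8.7%

8.7%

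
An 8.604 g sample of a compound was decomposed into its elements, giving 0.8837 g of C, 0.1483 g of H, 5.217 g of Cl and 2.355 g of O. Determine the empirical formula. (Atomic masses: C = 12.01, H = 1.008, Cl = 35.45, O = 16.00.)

n(C) = 0.8837/12.01 = 0.07358, n(H) = 0.1483/1.008 = 0.1471, n(Cl) = 5.217/35.45 = 0.1472, n(O) = 2.355/16.00 = 0.1472
Ratios (÷ 0.07358): C 1.000, H 1.999, Cl 2.000, O 2.000
Ratio ≈ 1:2:2:2, so the empirical formula is CH2Cl2O2

CH2Cl2O2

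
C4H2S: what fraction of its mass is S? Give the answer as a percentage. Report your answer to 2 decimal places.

39.05%

Molar mass = 4(12.01) + 2(1.008) + 1(32.07) = 82.126 g/mol
Mass of S per mole = 1 × 32.07 = 32.070 g
% S = 32.070 / 82.126 × 100 = 39.05%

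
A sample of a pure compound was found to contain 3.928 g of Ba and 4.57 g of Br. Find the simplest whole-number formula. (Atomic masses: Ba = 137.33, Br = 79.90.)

BaBr2

Ba: 3.928 g ÷ 137.33 g/mol = 0.0286 mol
Br: 4.57 g ÷ 79.90 g/mol = 0.0572 mol
Smallest is Ba at 0.0286 mol; normalising gives Ba 1.000, Br 2.000
→ BaBr2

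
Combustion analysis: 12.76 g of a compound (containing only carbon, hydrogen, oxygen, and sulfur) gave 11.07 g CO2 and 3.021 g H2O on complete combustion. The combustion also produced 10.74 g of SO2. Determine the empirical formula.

mol C = 11.07 / 44.01 = 0.2515; mass C = 0.2515 × 12.01 = 3.021 g
mol H = 2 × (3.021 / 18.02) = 0.3353; mass H = 0.3353 × 1.008 = 0.3380 g
mol S = 10.74 / 64.07 = 0.1676; mass S = 5.376 g
mass O = 12.76 − (8.735) = 4.025 g → mol O = 0.2516
Ratios (÷ 0.1676): C 1.501, H 2.000, O 1.501, S 1.000
Scaling by 2: C 3.00, H 4.00, O 3.00, S 2.00 → C3H4O3S2

C3H4O3S2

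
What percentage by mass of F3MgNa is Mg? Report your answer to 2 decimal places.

Molar mass = 3(19.00) + 1(24.31) + 1(22.99) = 104.300 g/mol
Mass of Mg per mole = 1 × 24.31 = 24.310 g
% Mg = 24.310 / 104.300 × 100 = 23.31%

23.31%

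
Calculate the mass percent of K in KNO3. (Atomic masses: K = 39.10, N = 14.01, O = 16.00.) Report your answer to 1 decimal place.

Molar mass = 1(39.10) + 1(14.01) + 3(16.00) = 101.110 g/mol
Mass of K per mole = 1 × 39.10 = 39.100 g
% K = 39.100 / 101.110 × 100 = 38.7%

38.7%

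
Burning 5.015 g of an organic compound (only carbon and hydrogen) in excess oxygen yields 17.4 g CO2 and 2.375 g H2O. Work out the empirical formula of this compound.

C3H2

mol C = 17.4 / 44.01 = 0.3954; mass C = 0.3954 × 12.01 = 4.748 g
mol H = 2 × (2.375 / 18.02) = 0.2636; mass H = 0.2636 × 1.008 = 0.2657 g
Smallest is H at 0.2636 mol; normalising gives C 1.500, H 1.000
×2: C 3.00, H 2.00 → C3H2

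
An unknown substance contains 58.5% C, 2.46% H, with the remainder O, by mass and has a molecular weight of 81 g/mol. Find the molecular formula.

Assume 100 g: 58.5 g C, 2.46 g H, 39.04 g O.
C: 58.5 g ÷ 12.01 g/mol = 4.871 mol
H: 2.46 g ÷ 1.008 g/mol = 2.44 mol
O: 39.04 g ÷ 16.00 g/mol = 2.44 mol
Ratios (÷ 2.44): C 1.996, H 1.000, O 1.000
≈ 2:1:1 → C2HO
Empirical-formula mass = 41.03 g/mol
n = 81 / 41.03 = 1.97 ≈ 2
Molecular formula = (C2HO)×2 = C4H2O2

C4H2O2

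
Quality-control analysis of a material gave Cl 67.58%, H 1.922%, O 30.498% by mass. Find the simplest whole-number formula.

Assume 100 g: 67.58 g Cl, 1.922 g H, 30.498 g O.
Cl: 67.58 g ÷ 35.45 g/mol = 1.906 mol
H: 1.922 g ÷ 1.008 g/mol = 1.907 mol
O: 30.498 g ÷ 16.00 g/mol = 1.906 mol
Smallest is O at 1.906 mol; normalising gives Cl 1.000, H 1.000, O 1.000
≈ 1:1:1 → ClHO

ClHO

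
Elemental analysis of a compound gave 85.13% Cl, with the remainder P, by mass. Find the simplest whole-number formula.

Assume 100 g: 85.13 g Cl, 14.87 g P.
n(Cl) = 85.13/35.45 = 2.401, n(P) = 14.87/30.97 = 0.4801
Divide by the smallest (0.4801 mol P): Cl 5.001, P 1.000
≈ 5:1 → Cl5P

Cl5P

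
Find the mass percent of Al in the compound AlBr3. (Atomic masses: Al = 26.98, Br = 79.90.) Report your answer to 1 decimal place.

10.1%

Molar mass = 1(26.98) + 3(79.90) = 266.680 g/mol
Mass of Al per mole = 1 × 26.98 = 26.980 g
% Al = 26.980 / 266.680 × 100 = 10.1%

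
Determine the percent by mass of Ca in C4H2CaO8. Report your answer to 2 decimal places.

Molar mass = 4(12.01) + 2(1.008) + 1(40.08) + 8(16.00) = 218.136 g/mol
Mass of Ca per mole = 1 × 40.08 = 40.080 g
% Ca = 40.080 / 218.136 × 100 = 18.37%

18.37%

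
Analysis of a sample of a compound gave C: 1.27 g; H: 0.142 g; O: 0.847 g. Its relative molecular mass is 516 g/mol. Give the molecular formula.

Moles — C: 1.27 / 12.01 = 0.1057 mol; H: 0.142 / 1.008 = 0.1409 mol; O: 0.847 / 16.00 = 0.05294 mol
Smallest is O at 0.05294 mol; normalising gives C 1.998, H 2.661, O 1.000
Scaling by 3: C 5.99, H 7.98, O 3.00 → C6H8O3
Empirical-formula mass = 128.12 g/mol
n = 516 / 128.12 = 4.03 ≈ 4
Molecular formula = (C6H8O3)×4 = C24H32O12

C24H32O12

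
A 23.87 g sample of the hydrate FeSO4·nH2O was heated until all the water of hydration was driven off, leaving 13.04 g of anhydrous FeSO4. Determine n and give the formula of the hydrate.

FeSO4·7H2O

Mass of water lost = 23.87 − 13.04 = 10.83 g → 10.83 / 18.02 = 0.601 mol H2O
Molar mass of FeSO4 = 151.92 g/mol → mol FeSO4 = 13.04 / 151.92 = 0.08583
n = 0.601 / 0.08583 = 7.00 ≈ 7 → FeSO4·7H2O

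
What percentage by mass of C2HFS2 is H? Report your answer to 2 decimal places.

0.93%

Molar mass = 2(12.01) + 1(1.008) + 1(19.00) + 2(32.07) = 108.168 g/mol
Mass of H per mole = 1 × 1.008 = 1.008 g
% H = 1.008 / 108.168 × 100 = 0.93%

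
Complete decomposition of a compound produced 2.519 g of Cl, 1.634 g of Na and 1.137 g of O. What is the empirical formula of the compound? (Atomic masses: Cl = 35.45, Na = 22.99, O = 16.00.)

ClNaO

n(Cl) = 2.519/35.45 = 0.07106, n(Na) = 1.634/22.99 = 0.07107, n(O) = 1.137/16.00 = 0.07106
Ratios (÷ 0.07106): Cl 1.000, Na 1.000, O 1.000
→ ClNaO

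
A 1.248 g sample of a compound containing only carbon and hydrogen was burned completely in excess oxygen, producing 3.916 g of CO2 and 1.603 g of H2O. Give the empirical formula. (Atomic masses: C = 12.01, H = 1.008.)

CH2

mol C = 3.916 / 44.01 = 0.08898; mass C = 0.08898 × 12.01 = 1.069 g
mol H = 2 × (1.603 / 18.02) = 0.1779; mass H = 0.1779 × 1.008 = 0.1793 g
Smallest is C at 0.08898 mol; normalising gives C 1.000, H 1.999
≈ 1:2 → CH2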